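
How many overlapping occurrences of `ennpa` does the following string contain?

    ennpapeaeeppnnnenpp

Sliding a length-5 window over the 19 characters (15 positions):
  position 1–5: ennpa

1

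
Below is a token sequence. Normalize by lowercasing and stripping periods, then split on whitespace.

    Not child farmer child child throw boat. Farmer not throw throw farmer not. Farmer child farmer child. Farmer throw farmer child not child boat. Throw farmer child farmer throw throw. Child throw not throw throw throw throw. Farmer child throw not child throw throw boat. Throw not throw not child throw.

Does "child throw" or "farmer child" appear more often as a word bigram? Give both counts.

"child throw": 5 occurrences
"farmer child": 6 occurrences

"farmer child" (6 vs 5)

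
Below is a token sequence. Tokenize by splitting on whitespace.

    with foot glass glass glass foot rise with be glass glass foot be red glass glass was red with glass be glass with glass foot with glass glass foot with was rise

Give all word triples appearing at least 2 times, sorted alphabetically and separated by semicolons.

Trigram counts meeting the condition (at least 2 times):
  glass foot with: 2
  glass glass foot: 3

glass foot with; glass glass foot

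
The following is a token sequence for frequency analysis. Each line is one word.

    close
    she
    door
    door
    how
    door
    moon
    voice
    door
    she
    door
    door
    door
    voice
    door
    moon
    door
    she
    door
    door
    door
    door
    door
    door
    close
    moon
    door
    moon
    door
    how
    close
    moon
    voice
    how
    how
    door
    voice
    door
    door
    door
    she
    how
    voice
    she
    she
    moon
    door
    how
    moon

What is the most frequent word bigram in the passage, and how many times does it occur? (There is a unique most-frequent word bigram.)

Bigram frequencies (highest first):
  door door: 10
  moon door: 4
  she door: 3
  door how: 3
  door moon: 3
  voice door: 3
  … (16 more, each ≤ 3)

"door door", 10 times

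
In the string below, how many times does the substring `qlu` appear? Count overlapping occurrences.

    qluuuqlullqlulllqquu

3

Sliding a length-3 window over the 20 characters (18 positions):
  position 1–3: qlu
  position 6–8: qlu
  position 11–13: qlu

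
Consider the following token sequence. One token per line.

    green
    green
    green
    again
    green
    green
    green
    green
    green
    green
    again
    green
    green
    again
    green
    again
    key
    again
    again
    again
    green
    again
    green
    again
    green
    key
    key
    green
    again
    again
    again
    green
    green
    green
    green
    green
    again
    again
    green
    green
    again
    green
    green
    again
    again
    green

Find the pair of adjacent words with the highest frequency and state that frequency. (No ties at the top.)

Bigram frequencies (highest first):
  green green: 14
  green again: 10
  again green: 10
  again again: 6
  again key: 1
  key again: 1
  … (3 more, each ≤ 1)

"green green", 14 times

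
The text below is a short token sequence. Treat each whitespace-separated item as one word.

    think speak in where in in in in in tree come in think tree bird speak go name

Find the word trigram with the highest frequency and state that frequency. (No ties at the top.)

"in in in", 3 times

Trigram frequencies (highest first):
  in in in: 3
  think speak in: 1
  speak in where: 1
  in where in: 1
  where in in: 1
  in in tree: 1
  … (8 more, each ≤ 1)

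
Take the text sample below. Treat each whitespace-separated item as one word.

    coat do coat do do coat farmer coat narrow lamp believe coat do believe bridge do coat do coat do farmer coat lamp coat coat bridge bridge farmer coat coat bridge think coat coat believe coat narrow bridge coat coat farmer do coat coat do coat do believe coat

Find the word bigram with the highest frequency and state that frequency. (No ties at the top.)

"coat do", 7 times

Bigram frequencies (highest first):
  coat do: 7
  do coat: 6
  coat coat: 5
  farmer coat: 3
  believe coat: 3
  coat farmer: 2
  … (19 more, each ≤ 2)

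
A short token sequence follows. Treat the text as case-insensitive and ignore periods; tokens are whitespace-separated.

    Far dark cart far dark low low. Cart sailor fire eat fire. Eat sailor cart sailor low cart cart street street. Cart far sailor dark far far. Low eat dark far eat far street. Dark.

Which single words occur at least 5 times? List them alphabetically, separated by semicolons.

Unigram counts meeting the condition (at least 5 times):
  cart: 6
  dark: 5
  far: 7

cart; dark; far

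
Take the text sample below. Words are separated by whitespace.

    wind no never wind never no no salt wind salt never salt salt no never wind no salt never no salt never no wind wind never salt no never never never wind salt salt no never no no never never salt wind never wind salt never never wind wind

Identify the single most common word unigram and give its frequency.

"never", 16 times

Unigram frequencies (highest first):
  never: 16
  wind: 11
  no: 11
  salt: 11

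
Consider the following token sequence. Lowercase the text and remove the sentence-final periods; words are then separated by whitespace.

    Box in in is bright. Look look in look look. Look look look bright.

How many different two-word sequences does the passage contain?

9

14 tokens → 13 bigram windows in total.
Repeated bigrams (each contributes count−1 duplicates):
  look look: 5
4 duplicate windows → 13 − 4 = 9 distinct.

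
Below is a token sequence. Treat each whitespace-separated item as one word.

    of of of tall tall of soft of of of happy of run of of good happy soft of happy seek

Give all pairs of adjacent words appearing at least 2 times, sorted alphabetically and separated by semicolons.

Bigram counts meeting the condition (at least 2 times):
  of happy: 2
  of of: 5
  soft of: 2

of happy; of of; soft of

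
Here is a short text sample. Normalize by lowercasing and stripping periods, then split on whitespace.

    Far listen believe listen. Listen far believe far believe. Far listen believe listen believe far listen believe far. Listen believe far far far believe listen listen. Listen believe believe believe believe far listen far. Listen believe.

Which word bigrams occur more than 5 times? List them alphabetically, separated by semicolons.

believe far; far listen; listen believe

Bigram counts meeting the condition (more than 5 times):
  believe far: 6
  far listen: 6
  listen believe: 7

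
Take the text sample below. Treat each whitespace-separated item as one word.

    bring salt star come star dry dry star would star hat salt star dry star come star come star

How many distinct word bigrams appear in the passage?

19 tokens → 18 bigram windows in total.
Repeated bigrams (each contributes count−1 duplicates):
  come star: 3
  star come: 3
  dry star: 2
  salt star: 2
  star dry: 2
7 duplicate windows → 18 − 7 = 11 distinct.

11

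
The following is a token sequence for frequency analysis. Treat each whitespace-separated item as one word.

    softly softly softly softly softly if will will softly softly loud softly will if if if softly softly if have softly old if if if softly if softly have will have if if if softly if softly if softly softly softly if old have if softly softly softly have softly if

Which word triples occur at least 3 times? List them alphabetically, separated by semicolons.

if if if; if if softly; if softly if; if softly softly; softly if softly; softly softly if; softly softly softly

Trigram counts meeting the condition (at least 3 times):
  if if if: 3
  if if softly: 3
  if softly if: 3
  if softly softly: 3
  softly if softly: 3
  softly softly if: 3
  softly softly softly: 5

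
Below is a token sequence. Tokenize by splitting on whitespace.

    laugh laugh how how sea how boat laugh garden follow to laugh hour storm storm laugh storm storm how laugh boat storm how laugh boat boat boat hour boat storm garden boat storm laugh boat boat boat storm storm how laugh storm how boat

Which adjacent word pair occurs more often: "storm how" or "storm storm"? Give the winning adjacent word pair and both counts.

"storm how": 4 occurrences
"storm storm": 3 occurrences

"storm how" (4 vs 3)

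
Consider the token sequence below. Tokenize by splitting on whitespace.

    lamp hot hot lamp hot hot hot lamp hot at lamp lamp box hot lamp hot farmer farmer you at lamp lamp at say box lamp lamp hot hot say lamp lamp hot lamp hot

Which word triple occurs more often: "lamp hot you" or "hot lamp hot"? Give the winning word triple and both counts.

"hot lamp hot" (4 vs 0)

"lamp hot you": 0 occurrences
"hot lamp hot": 4 occurrences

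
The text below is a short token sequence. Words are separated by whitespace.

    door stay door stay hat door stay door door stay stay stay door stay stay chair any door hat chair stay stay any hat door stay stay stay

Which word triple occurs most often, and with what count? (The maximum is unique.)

"door stay stay", 3 times

Trigram frequencies (highest first):
  door stay stay: 3
  door stay door: 2
  stay door stay: 2
  hat door stay: 2
  stay stay stay: 2
  door stay hat: 1
  … (14 more, each ≤ 1)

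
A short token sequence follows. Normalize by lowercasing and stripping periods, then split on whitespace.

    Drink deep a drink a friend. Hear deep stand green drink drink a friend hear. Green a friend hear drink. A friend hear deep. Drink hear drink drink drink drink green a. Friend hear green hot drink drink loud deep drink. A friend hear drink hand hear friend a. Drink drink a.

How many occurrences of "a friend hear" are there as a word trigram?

Scanning the 50 overlapping trigram windows for "a friend hear":
  position 5–7: a friend hear
  position 13–15: a friend hear
  position 17–19: a friend hear
  position 21–23: a friend hear
  position 32–34: a friend hear
  position 42–44: a friend hear

6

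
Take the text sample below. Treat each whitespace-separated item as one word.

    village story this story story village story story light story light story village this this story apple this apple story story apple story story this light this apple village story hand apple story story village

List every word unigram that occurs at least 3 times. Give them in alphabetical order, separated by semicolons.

Unigram counts meeting the condition (at least 3 times):
  apple: 5
  light: 3
  story: 15
  this: 6
  village: 5

apple; light; story; this; village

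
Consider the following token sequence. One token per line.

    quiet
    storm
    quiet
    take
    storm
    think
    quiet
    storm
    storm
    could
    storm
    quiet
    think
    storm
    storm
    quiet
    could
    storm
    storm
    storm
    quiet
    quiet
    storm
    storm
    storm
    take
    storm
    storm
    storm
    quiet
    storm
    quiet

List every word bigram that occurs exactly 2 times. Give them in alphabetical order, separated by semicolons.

could storm; take storm

Bigram counts meeting the condition (exactly 2 times):
  could storm: 2
  take storm: 2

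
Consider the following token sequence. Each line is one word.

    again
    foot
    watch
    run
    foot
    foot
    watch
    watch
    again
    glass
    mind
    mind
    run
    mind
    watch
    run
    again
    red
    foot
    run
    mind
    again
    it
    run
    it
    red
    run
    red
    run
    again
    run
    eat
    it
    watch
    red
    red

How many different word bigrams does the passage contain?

36 tokens → 35 bigram windows in total.
Repeated bigrams (each contributes count−1 duplicates):
  foot watch: 2
  red run: 2
  run again: 2
  run mind: 2
  watch run: 2
5 duplicate windows → 35 − 5 = 30 distinct.

30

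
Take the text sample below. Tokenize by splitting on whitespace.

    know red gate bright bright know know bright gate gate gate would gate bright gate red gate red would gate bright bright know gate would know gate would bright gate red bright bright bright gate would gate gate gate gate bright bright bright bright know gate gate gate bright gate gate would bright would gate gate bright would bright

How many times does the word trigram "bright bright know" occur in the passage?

3

Scanning the 57 overlapping trigram windows for "bright bright know":
  position 4–6: bright bright know
  position 21–23: bright bright know
  position 43–45: bright bright know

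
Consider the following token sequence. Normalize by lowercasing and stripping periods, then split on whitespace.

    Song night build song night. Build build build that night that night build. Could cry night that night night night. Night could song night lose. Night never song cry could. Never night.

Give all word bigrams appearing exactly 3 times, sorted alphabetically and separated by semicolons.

Bigram counts meeting the condition (exactly 3 times):
  night build: 3
  night night: 3
  song night: 3
  that night: 3

night build; night night; song night; that night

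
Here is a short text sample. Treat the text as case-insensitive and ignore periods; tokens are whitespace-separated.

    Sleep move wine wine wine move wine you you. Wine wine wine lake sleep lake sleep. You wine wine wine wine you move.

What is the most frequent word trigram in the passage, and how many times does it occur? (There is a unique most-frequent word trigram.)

"wine wine wine", 4 times

Trigram frequencies (highest first):
  wine wine wine: 4
  you wine wine: 2
  sleep move wine: 1
  move wine wine: 1
  wine wine move: 1
  wine move wine: 1
  … (11 more, each ≤ 1)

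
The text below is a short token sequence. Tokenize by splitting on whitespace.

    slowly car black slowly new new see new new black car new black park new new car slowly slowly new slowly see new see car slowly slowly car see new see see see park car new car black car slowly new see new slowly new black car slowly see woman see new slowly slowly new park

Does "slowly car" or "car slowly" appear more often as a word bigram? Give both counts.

"slowly car": 2 occurrences
"car slowly": 4 occurrences

"car slowly" (4 vs 2)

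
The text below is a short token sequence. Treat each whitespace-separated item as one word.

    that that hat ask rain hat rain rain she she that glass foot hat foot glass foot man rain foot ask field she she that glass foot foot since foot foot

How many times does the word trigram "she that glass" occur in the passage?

2

Scanning the 29 overlapping trigram windows for "she that glass":
  position 10–12: she that glass
  position 24–26: she that glass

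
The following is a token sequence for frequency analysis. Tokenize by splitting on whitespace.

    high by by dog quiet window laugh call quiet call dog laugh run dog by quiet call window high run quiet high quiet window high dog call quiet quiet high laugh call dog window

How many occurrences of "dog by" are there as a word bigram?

1

Scanning the 33 overlapping bigram windows for "dog by":
  position 14–15: dog by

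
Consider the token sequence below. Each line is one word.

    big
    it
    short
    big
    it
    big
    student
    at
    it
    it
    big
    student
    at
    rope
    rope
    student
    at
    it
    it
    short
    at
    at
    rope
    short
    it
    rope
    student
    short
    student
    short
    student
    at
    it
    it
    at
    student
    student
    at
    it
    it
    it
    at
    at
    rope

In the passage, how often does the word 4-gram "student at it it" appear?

Scanning the 41 overlapping 4-gram windows for "student at it it":
  position 7–10: student at it it
  position 16–19: student at it it
  position 31–34: student at it it
  position 37–40: student at it it

4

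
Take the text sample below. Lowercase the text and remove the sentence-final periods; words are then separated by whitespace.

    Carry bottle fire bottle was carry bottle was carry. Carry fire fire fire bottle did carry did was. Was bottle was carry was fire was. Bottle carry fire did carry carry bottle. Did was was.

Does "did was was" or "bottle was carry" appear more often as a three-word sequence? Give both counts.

"bottle was carry" (3 vs 2)

"did was was": 2 occurrences
"bottle was carry": 3 occurrences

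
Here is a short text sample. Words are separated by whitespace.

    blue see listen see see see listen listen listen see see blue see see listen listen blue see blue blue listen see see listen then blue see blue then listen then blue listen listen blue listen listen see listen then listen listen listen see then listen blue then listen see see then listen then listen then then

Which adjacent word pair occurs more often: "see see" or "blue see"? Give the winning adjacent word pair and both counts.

"see see": 6 occurrences
"blue see": 4 occurrences

"see see" (6 vs 4)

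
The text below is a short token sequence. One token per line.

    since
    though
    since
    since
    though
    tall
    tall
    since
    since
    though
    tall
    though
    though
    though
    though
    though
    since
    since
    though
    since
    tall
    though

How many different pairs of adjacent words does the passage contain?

9

22 tokens → 21 bigram windows in total.
Repeated bigrams (each contributes count−1 duplicates):
  since though: 4
  though though: 4
  since since: 3
  though since: 3
  tall though: 2
  though tall: 2
12 duplicate windows → 21 − 12 = 9 distinct.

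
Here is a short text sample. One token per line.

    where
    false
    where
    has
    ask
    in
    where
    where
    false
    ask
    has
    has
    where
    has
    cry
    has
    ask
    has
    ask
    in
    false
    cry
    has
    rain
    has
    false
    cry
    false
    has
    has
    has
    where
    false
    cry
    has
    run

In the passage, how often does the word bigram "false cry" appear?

Scanning the 35 overlapping bigram windows for "false cry":
  position 21–22: false cry
  position 26–27: false cry
  position 33–34: false cry

3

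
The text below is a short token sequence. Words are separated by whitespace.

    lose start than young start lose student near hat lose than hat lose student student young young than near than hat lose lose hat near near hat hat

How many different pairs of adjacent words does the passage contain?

22

28 tokens → 27 bigram windows in total.
Repeated bigrams (each contributes count−1 duplicates):
  hat lose: 3
  lose student: 2
  near hat: 2
  than hat: 2
5 duplicate windows → 27 − 5 = 22 distinct.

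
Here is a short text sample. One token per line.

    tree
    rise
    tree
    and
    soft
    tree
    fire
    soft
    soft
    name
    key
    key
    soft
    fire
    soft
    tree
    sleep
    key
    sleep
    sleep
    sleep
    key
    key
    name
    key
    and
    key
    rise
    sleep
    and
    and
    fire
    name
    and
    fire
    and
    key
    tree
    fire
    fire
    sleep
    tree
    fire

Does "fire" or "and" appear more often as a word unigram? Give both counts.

"fire": 7 occurrences
"and": 6 occurrences

"fire" (7 vs 6)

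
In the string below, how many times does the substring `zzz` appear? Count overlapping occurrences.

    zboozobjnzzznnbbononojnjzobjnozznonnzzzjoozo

2

Sliding a length-3 window over the 44 characters (42 positions):
  position 10–12: zzz
  position 37–39: zzz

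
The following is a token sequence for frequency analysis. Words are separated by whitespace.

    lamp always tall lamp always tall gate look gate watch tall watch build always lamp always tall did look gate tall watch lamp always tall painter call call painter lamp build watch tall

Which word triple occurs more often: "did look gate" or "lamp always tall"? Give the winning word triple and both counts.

"did look gate": 1 occurrence
"lamp always tall": 4 occurrences

"lamp always tall" (4 vs 1)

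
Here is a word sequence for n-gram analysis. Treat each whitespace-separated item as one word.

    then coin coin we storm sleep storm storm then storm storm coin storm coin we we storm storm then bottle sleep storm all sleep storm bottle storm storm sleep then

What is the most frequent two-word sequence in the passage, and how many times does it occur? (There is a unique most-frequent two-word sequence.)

Bigram frequencies (highest first):
  storm storm: 4
  sleep storm: 3
  coin we: 2
  we storm: 2
  storm sleep: 2
  storm then: 2
  … (13 more, each ≤ 2)

"storm storm", 4 times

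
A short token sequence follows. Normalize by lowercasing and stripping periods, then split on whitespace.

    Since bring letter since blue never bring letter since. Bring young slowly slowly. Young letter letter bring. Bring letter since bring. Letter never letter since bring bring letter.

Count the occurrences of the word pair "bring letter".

Scanning the 27 overlapping bigram windows for "bring letter":
  position 2–3: bring letter
  position 7–8: bring letter
  position 18–19: bring letter
  position 21–22: bring letter
  position 27–28: bring letter

5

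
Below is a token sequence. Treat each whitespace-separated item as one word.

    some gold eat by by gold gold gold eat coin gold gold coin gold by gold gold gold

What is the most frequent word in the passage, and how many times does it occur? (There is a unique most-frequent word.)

"gold", 10 times

Unigram frequencies (highest first):
  gold: 10
  by: 3
  eat: 2
  coin: 2
  some: 1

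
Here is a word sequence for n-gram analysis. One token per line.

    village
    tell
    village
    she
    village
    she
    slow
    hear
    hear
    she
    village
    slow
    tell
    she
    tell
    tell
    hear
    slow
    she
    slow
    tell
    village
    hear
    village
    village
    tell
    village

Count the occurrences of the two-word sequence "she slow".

2

Scanning the 26 overlapping bigram windows for "she slow":
  position 6–7: she slow
  position 19–20: she slow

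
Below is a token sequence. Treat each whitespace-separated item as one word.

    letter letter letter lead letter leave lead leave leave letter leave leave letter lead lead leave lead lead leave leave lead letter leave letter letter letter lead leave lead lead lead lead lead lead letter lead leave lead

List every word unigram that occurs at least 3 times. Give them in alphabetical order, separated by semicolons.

Unigram counts meeting the condition (at least 3 times):
  lead: 16
  leave: 11
  letter: 11

lead; leave; letter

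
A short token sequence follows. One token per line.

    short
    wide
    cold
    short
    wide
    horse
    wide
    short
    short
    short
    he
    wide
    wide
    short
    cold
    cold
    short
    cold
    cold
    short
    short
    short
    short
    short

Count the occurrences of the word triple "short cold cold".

2

Scanning the 22 overlapping trigram windows for "short cold cold":
  position 14–16: short cold cold
  position 17–19: short cold cold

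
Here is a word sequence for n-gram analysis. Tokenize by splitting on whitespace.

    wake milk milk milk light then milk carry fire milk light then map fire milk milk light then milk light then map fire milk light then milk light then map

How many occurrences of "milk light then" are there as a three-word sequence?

Scanning the 28 overlapping trigram windows for "milk light then":
  position 4–6: milk light then
  position 10–12: milk light then
  position 16–18: milk light then
  position 19–21: milk light then
  position 24–26: milk light then
  position 27–29: milk light then

6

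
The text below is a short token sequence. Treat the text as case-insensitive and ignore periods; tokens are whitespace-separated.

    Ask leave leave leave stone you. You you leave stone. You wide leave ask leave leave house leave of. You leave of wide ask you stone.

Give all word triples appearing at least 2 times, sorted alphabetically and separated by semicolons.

ask leave leave; leave stone you

Trigram counts meeting the condition (at least 2 times):
  ask leave leave: 2
  leave stone you: 2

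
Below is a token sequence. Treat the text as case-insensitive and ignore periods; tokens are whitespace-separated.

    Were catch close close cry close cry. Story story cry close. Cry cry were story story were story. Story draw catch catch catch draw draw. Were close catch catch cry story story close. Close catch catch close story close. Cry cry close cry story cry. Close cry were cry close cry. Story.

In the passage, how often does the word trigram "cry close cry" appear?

5

Scanning the 50 overlapping trigram windows for "cry close cry":
  position 5–7: cry close cry
  position 10–12: cry close cry
  position 41–43: cry close cry
  position 45–47: cry close cry
  position 49–51: cry close cry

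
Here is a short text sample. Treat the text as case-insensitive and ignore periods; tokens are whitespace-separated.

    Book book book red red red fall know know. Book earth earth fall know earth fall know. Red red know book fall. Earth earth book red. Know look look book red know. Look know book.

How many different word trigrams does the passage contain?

30

35 tokens → 33 trigram windows in total.
Repeated trigrams (each contributes count−1 duplicates):
  book red know: 2
  earth fall know: 2
  red know look: 2
3 duplicate windows → 33 − 3 = 30 distinct.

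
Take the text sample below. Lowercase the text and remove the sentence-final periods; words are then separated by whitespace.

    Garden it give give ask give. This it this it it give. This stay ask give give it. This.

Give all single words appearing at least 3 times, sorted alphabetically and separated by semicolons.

give; it; this

Unigram counts meeting the condition (at least 3 times):
  give: 6
  it: 5
  this: 4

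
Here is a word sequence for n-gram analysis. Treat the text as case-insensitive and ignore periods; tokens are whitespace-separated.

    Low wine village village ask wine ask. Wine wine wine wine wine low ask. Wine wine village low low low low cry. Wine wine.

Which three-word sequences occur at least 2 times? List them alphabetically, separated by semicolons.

ask wine wine; low low low; wine wine wine

Trigram counts meeting the condition (at least 2 times):
  ask wine wine: 2
  low low low: 2
  wine wine wine: 3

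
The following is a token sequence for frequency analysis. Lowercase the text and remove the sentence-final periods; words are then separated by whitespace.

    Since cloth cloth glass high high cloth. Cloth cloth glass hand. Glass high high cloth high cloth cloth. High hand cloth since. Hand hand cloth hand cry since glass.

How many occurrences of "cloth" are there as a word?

Scanning the 29 tokens for "cloth":
  position 2: cloth
  position 3: cloth
  position 7: cloth
  position 8: cloth
  position 9: cloth
  position 15: cloth
  position 17: cloth
  position 18: cloth
  position 21: cloth
  position 25: cloth

10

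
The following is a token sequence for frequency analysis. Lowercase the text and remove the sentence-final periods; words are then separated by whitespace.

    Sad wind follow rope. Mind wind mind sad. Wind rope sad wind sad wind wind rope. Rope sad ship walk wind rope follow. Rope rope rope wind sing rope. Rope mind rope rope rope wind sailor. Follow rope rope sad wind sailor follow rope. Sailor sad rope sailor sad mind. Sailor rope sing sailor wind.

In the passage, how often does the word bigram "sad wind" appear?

5

Scanning the 54 overlapping bigram windows for "sad wind":
  position 1–2: sad wind
  position 8–9: sad wind
  position 11–12: sad wind
  position 13–14: sad wind
  position 40–41: sad wind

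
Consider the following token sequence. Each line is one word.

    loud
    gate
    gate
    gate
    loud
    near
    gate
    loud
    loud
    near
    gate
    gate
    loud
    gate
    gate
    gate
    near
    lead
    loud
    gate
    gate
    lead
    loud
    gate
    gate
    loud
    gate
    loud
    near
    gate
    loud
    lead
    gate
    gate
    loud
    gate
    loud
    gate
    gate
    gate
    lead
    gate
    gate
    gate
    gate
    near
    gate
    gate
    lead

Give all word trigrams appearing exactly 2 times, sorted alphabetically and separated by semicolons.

Trigram counts meeting the condition (exactly 2 times):
  gate gate near: 2
  gate loud near: 2
  lead gate gate: 2
  lead loud gate: 2
  loud gate loud: 2
  near gate gate: 2
  near gate loud: 2

gate gate near; gate loud near; lead gate gate; lead loud gate; loud gate loud; near gate gate; near gate loud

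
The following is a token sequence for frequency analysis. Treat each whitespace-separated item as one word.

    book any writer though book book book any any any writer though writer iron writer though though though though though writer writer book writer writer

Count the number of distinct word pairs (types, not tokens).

13

25 tokens → 24 bigram windows in total.
Repeated bigrams (each contributes count−1 duplicates):
  though though: 4
  writer though: 3
  any any: 2
  any writer: 2
  book any: 2
  book book: 2
  though writer: 2
  writer writer: 2
11 duplicate windows → 24 − 11 = 13 distinct.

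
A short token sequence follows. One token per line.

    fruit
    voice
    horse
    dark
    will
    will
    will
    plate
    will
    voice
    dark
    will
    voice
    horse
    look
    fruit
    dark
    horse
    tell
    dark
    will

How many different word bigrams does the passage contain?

21 tokens → 20 bigram windows in total.
Repeated bigrams (each contributes count−1 duplicates):
  dark will: 3
  voice horse: 2
  will voice: 2
  will will: 2
5 duplicate windows → 20 − 5 = 15 distinct.

15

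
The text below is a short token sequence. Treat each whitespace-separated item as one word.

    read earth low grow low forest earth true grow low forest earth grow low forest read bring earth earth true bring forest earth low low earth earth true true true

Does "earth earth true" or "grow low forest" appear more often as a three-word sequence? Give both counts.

"grow low forest" (3 vs 2)

"earth earth true": 2 occurrences
"grow low forest": 3 occurrences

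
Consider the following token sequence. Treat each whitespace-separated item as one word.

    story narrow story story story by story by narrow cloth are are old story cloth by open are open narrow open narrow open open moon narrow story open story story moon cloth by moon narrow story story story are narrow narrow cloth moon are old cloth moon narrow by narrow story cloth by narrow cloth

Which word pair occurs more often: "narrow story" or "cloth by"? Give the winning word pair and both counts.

"narrow story": 4 occurrences
"cloth by": 3 occurrences

"narrow story" (4 vs 3)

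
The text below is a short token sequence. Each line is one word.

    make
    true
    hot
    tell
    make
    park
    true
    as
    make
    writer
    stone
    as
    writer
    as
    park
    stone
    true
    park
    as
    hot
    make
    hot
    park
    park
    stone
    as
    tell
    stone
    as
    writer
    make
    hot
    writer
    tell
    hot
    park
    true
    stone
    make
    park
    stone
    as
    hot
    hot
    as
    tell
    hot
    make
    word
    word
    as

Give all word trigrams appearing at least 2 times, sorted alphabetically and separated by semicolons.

Trigram counts meeting the condition (at least 2 times):
  park stone as: 2
  stone as writer: 2

park stone as; stone as writer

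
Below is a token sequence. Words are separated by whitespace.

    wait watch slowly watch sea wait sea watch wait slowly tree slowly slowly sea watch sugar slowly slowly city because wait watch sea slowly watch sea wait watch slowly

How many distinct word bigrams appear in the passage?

19

29 tokens → 28 bigram windows in total.
Repeated bigrams (each contributes count−1 duplicates):
  wait watch: 3
  watch sea: 3
  sea wait: 2
  sea watch: 2
  slowly slowly: 2
  slowly watch: 2
  watch slowly: 2
9 duplicate windows → 28 − 9 = 19 distinct.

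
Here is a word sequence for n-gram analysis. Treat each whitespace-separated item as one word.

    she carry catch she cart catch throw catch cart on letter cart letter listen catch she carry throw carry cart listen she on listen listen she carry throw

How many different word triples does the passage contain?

28 tokens → 26 trigram windows in total.
Repeated trigrams (each contributes count−1 duplicates):
  she carry throw: 2
1 duplicate windows → 26 − 1 = 25 distinct.

25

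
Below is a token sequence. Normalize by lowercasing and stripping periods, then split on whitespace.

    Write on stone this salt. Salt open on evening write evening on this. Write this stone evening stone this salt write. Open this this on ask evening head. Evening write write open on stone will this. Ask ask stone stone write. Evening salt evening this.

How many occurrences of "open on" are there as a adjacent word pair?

Scanning the 44 overlapping bigram windows for "open on":
  position 7–8: open on
  position 32–33: open on

2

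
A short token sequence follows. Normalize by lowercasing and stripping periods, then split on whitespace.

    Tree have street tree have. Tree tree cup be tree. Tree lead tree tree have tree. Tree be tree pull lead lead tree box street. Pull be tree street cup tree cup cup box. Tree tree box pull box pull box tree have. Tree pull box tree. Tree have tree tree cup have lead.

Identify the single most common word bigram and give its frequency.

"tree tree", 7 times

Bigram frequencies (highest first):
  tree tree: 7
  tree have: 5
  have tree: 4
  tree cup: 3
  be tree: 3
  box tree: 3
  … (22 more, each ≤ 3)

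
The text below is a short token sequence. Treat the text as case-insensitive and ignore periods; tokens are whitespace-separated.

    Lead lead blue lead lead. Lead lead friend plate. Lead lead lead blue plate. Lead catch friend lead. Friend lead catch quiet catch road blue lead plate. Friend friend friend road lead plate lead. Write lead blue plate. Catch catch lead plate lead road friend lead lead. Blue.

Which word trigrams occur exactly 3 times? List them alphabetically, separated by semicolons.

lead lead blue; lead lead lead

Trigram counts meeting the condition (exactly 3 times):
  lead lead blue: 3
  lead lead lead: 3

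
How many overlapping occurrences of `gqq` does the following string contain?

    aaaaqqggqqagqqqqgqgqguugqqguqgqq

Sliding a length-3 window over the 32 characters (30 positions):
  position 8–10: gqq
  position 12–14: gqq
  position 24–26: gqq
  position 30–32: gqq

4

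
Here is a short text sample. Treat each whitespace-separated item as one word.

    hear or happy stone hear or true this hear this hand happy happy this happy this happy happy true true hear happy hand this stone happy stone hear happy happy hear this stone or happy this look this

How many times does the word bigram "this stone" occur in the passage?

2

Scanning the 37 overlapping bigram windows for "this stone":
  position 24–25: this stone
  position 32–33: this stone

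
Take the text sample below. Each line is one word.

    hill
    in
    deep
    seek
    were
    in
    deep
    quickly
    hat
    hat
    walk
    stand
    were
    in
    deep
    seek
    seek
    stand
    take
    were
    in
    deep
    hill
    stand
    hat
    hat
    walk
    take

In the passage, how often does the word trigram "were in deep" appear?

Scanning the 26 overlapping trigram windows for "were in deep":
  position 5–7: were in deep
  position 13–15: were in deep
  position 20–22: were in deep

3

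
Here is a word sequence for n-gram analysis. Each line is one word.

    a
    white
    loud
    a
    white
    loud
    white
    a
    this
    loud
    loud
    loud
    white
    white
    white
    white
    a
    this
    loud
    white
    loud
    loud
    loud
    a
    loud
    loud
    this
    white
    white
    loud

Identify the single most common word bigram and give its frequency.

Bigram frequencies (highest first):
  loud loud: 5
  white loud: 4
  white white: 4
  loud white: 3
  a white: 2
  loud a: 2
  … (6 more, each ≤ 2)

"loud loud", 5 times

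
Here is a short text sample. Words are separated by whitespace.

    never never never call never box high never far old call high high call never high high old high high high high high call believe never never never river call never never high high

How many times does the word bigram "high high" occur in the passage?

Scanning the 33 overlapping bigram windows for "high high":
  position 12–13: high high
  position 16–17: high high
  position 19–20: high high
  position 20–21: high high
  position 21–22: high high
  position 22–23: high high
  position 33–34: high high

7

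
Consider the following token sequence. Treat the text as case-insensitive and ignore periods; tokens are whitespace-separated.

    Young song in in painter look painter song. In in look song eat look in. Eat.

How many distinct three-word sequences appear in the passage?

13

16 tokens → 14 trigram windows in total.
Repeated trigrams (each contributes count−1 duplicates):
  song in in: 2
1 duplicate windows → 14 − 1 = 13 distinct.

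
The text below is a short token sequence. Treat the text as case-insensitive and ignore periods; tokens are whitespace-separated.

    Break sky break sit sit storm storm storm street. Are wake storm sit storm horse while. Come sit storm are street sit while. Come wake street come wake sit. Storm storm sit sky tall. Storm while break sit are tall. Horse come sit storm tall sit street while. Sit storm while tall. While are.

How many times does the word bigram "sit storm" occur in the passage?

6

Scanning the 53 overlapping bigram windows for "sit storm":
  position 5–6: sit storm
  position 13–14: sit storm
  position 18–19: sit storm
  position 29–30: sit storm
  position 43–44: sit storm
  position 49–50: sit storm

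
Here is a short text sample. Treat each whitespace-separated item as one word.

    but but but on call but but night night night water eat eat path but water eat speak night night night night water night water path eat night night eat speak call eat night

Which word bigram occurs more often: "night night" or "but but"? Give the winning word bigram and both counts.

"night night" (6 vs 3)

"night night": 6 occurrences
"but but": 3 occurrences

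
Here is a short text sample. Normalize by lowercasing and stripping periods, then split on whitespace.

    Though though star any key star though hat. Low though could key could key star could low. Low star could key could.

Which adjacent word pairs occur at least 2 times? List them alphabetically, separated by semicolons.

Bigram counts meeting the condition (at least 2 times):
  could key: 3
  key could: 2
  key star: 2
  star could: 2

could key; key could; key star; star could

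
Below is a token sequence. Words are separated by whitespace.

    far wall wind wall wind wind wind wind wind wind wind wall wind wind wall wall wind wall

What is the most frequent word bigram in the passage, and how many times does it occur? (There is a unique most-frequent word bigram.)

"wind wind", 7 times

Bigram frequencies (highest first):
  wind wind: 7
  wall wind: 4
  wind wall: 4
  far wall: 1
  wall wall: 1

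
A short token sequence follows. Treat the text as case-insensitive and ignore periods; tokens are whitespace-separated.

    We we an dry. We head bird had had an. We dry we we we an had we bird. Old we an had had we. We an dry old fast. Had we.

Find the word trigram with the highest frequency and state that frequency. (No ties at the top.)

"we we an", 3 times

Trigram frequencies (highest first):
  we we an: 3
  we an dry: 2
  we an had: 2
  an dry we: 1
  dry we head: 1
  we head bird: 1
  … (20 more, each ≤ 1)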